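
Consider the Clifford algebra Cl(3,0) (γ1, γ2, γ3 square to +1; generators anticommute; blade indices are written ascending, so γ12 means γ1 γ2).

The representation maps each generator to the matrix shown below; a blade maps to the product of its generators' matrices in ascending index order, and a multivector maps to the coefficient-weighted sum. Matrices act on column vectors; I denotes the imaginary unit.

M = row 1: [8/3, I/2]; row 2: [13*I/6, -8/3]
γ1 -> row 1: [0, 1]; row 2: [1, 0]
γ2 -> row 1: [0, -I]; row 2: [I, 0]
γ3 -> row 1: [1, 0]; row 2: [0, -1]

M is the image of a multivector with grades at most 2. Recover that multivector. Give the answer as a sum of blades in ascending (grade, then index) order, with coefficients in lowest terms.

Method: 1, rho(γ1), rho(γ2), rho(γ3) form a trace-orthogonal basis of the 2x2 complex matrices (tr(X Y) = 2 if X = Y, else 0), so M = m0*1 + m1*rho(γ1) + m2*rho(γ2) + m3*rho(γ3) with m0 = tr(M)/2 = 0, m1 = tr(M rho(γ1))/2 = 4*I/3, m2 = tr(M rho(γ2))/2 = 5/6, m3 = tr(M rho(γ3))/2 = 8/3.
Multiplying table entries, the bivector images are rho(γ12) = I*rho(γ3), rho(γ13) = -I*rho(γ2), rho(γ23) = I*rho(γ1); with real blade coefficients the real parts of m0..m3 are the coefficients of 1, γ1, γ2, γ3 and the imaginary parts give the bivectors (γ23: Im m1, γ13: -Im m2, γ12: Im m3).
Answer: 5/6*γ2 + 8/3*γ3 + 4/3*γ23


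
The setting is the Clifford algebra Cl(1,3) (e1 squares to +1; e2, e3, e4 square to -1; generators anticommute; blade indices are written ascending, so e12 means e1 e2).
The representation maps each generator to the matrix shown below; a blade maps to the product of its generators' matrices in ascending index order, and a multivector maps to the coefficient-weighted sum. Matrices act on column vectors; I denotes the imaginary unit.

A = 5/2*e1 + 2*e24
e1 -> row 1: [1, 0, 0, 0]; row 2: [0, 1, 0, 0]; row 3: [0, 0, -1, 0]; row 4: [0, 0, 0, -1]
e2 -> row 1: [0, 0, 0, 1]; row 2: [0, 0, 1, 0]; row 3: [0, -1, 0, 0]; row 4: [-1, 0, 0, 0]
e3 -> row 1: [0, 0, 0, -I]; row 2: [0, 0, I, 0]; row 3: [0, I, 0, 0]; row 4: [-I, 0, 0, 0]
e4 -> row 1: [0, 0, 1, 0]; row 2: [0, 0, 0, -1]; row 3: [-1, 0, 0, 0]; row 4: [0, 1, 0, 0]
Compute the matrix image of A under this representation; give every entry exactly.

Bivector images (products of the table entries): rho(e24) = rho(e2)rho(e4) = row 1: [0, 1, 0, 0]; row 2: [-1, 0, 0, 0]; row 3: [0, 0, 0, 1]; row 4: [0, 0, -1, 0].
M = (5/2)*rho(e1) + (2)*rho(e24), summed entrywise:
Answer: row 1: [5/2, 2, 0, 0]; row 2: [-2, 5/2, 0, 0]; row 3: [0, 0, -5/2, 2]; row 4: [0, 0, -2, -5/2]


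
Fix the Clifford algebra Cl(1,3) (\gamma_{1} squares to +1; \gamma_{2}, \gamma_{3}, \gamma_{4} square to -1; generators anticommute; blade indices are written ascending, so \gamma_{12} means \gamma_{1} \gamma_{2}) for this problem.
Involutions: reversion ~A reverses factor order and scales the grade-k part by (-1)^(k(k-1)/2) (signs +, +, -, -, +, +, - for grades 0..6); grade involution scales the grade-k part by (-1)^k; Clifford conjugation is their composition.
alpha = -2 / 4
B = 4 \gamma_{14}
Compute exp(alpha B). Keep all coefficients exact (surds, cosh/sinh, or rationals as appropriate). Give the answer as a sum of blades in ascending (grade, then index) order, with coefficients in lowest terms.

B^2 = (4)^2*(\gamma_{14})^2 = 16*(+1) = 16 (a basis 2-blade squares to minus the product of its generators' squares).
B^2 = 16 — the positive square puts this in the hyperbolic regime; l = 4, alpha*l = -2, so exp(alpha B) = cosh(-2) + (sinh(-2)/4)*B = \cosh{\left(2 \right)} + (- \frac{\sinh{\left(2 \right)}}{4})*B.
Answer: \cosh{\left(2 \right)} - \sinh{\left(2 \right)} \gamma_{14}


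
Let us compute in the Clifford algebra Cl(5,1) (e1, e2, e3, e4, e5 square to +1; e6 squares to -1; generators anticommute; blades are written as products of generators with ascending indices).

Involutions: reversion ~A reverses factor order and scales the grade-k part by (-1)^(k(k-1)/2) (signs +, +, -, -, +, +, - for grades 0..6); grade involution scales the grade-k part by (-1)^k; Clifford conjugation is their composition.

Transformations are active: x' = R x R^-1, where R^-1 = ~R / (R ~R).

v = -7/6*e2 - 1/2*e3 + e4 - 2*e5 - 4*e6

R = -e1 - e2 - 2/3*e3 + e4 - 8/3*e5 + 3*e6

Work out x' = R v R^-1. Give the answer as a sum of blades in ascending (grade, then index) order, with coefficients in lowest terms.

~R = -e1 - e2 - 2/3*e3 + e4 - 8/3*e5 + 3*e6, and R ~R = 14/9, so R^-1 = ~R / (14/9).
R v = 119/6 + 7/6*e1 e2 + 1/2*e1 e3 - e1 e4 + 2*e1 e5 + 4*e1 e6 - 5/18*e2 e3 + 1/6*e2 e4 - 10/9*e2 e5 + 15/2*e2 e6 - 1/6*e3 e4 + 25/6*e3 e6 + 2/3*e4 e5 - 7*e4 e6 + 50/3*e5 e6
Answer: -51/2*e1 - 73/3*e2 - 33/2*e3 + 49/2*e4 - 66*e5 + 161/2*e6


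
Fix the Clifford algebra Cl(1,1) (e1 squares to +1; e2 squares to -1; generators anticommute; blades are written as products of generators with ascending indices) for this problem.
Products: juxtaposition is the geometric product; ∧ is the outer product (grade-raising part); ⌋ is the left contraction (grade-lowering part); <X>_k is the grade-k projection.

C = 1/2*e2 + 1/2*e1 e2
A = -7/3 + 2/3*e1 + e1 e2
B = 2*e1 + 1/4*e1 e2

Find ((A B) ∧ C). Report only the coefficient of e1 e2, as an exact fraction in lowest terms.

step 1: 19/12 - 14/3*e1 - 11/6*e2 - 7/12*e1 e2
step 2: 19/24*e2 - 37/24*e1 e2
Answer: -37/24


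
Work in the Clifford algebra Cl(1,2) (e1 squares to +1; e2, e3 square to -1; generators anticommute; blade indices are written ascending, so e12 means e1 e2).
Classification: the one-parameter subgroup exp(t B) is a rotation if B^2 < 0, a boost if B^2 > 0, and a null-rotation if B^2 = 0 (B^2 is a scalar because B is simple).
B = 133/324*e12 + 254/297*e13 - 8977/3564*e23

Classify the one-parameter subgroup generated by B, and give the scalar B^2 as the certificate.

B^2 term by term: the squares give (133/324)^2*(e12)^2 + (254/297)^2*(e13)^2 + (-8977/3564)^2*(e23)^2 = 17689/104976*(+1) + 64516/88209*(+1) + 80586529/12702096*(-1) = -49/9 (each basis 2-blade squares to minus the product of its generators' squares); cross terms between blades sharing an index anticommute and cancel. So B^2 = -49/9.
Answer: rotation, certificate B^2 = -49/9. The class reads off the invariant scalar -49/9 directly.


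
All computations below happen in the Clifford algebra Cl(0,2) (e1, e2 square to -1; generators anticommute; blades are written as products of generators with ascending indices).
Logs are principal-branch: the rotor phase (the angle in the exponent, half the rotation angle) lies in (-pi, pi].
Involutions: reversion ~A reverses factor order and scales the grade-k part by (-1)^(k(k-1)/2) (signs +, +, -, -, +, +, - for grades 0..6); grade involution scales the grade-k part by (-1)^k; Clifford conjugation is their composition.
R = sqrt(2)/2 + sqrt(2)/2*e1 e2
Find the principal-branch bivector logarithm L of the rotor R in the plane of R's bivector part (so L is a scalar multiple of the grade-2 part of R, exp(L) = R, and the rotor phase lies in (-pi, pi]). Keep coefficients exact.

The scalar part of R is sqrt(2)/2, which fixes the principal-branch rotor phase; the unit plane is then the bivector part divided by the sine of that phase, and L is that plane scaled by the phase.
Concretely: cos(phase) = sqrt(2)/2 gives phase = ±pi/4, and since phase/sin(phase) is even the sign is immaterial: L = (phase/sin(phase)) * <R>_2 = (sqrt(2)*pi/4) * <R>_2.
Answer: pi/4*e1 e2


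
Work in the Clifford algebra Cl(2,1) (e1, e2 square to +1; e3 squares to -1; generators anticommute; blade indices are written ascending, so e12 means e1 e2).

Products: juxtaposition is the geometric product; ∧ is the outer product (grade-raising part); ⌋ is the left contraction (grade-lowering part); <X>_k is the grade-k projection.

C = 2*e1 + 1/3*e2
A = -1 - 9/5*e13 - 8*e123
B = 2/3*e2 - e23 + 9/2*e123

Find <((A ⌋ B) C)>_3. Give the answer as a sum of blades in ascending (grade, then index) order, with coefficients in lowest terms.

step 1: -36 + 223/30*e2 + e23 - 9/2*e123
step 2: 223/90 - 72*e1 - 12*e2 - 1/3*e3 - 223/15*e12 + 3/2*e13 - 9*e23 + 2*e123
step 3: 2*e123
Answer: 2*e123


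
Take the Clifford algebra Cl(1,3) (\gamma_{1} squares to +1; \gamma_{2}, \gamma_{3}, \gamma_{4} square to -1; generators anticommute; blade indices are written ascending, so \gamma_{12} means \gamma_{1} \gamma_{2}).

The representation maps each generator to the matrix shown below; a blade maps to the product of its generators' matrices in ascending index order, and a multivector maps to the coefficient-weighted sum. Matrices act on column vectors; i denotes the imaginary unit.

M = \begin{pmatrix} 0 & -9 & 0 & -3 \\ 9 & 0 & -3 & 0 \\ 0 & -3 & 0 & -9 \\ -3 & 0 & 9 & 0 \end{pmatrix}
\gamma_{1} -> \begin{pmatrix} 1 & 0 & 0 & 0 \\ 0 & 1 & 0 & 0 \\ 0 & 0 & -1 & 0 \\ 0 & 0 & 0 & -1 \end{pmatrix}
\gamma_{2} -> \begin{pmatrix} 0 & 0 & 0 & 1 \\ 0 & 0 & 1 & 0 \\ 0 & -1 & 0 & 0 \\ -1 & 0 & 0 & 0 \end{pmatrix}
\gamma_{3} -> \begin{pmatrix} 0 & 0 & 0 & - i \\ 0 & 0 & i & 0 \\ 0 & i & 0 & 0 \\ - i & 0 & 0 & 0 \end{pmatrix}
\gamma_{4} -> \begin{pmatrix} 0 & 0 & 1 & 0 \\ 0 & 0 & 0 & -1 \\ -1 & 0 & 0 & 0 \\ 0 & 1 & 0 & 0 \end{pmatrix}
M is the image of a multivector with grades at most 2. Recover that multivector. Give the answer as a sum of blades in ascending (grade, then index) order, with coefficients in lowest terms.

Method: the blade images are trace-orthogonal — tr(rho(e_A) rho(e_B)^-1) = 4 if A = B and 0 otherwise — and rho(e_A)^-1 = (e_A)^2 * rho(e_A) with (e_A)^2 = +1 or -1, so the coefficient of e_A in the preimage is (e_A)^2 * tr(M rho(e_A))/4.
Nonzero projections over blades of grade <= 2: \gamma_{12}: (\gamma_{12})^2 = +1, tr(M rho(\gamma_{12})) = -12, coefficient -3; \gamma_{24}: (\gamma_{24})^2 = -1, tr(M rho(\gamma_{24})) = 36, coefficient -9. Every other blade of grade <= 2 projects to 0.
Answer: -3 \gamma_{12} - 9 \gamma_{24}


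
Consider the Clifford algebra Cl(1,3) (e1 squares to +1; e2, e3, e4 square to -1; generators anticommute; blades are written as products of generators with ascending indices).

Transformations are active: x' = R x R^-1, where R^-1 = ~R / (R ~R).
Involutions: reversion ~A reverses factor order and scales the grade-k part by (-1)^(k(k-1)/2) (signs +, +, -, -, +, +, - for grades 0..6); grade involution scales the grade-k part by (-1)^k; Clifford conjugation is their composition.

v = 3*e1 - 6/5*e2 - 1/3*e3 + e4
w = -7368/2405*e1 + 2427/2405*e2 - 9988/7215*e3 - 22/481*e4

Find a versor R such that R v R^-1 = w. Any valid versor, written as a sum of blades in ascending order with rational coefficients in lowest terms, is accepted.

The midline construction: v and w both square to 1451/225, so reflecting in their sum -153/2405*e1 - 459/2405*e2 - 4131/2405*e3 + 459/481*e4 exchanges them.
Answer: -153/2405*e1 - 459/2405*e2 - 4131/2405*e3 + 459/481*e4


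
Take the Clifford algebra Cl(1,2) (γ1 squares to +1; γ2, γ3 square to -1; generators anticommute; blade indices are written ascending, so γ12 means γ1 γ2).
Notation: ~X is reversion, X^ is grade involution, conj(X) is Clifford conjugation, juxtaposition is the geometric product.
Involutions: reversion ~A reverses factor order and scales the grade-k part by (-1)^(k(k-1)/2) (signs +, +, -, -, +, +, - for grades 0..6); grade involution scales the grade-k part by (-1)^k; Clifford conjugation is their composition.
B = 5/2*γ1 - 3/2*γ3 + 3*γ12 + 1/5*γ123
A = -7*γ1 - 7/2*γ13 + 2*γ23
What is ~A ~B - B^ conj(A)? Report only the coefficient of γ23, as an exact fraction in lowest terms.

first term: -35/2 + 97/20*γ1 + 187/10*γ2 - 35/4*γ3 + 33/2*γ13 - 91/10*γ23 - 5*γ123
second term: -35/2 + 97/20*γ1 - 233/10*γ2 - 35/4*γ3 - 9/2*γ13 - 119/10*γ23 + 5*γ123
Answer: 14/5


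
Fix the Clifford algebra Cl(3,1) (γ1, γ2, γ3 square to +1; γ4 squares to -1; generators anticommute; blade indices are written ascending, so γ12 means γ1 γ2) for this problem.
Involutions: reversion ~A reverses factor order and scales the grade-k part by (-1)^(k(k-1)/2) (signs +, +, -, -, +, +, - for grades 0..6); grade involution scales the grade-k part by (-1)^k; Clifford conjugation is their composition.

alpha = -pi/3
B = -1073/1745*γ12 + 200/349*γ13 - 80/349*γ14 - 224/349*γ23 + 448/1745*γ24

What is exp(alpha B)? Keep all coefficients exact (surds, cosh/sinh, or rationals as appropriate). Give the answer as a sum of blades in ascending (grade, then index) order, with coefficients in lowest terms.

B^2 term by term: the squares give (-1073/1745)^2*(γ12)^2 + (200/349)^2*(γ13)^2 + (-80/349)^2*(γ14)^2 + (-224/349)^2*(γ23)^2 + (448/1745)^2*(γ24)^2 = 1151329/3045025*(-1) + 40000/121801*(-1) + 6400/121801*(+1) + 50176/121801*(-1) + 200704/3045025*(+1) = -1 (each basis 2-blade squares to minus the product of its generators' squares); cross terms between blades sharing an index anticommute and cancel; the commuting (index-disjoint) pairs give grade-4 terms 2*c*c'*(blade product), which cancel blade by blade — γ1234: -35840/121801 + 35840/121801 = 0 — confirming B is simple. So B^2 = -1.
B^2 = -1 — since the square is negative, the closed form is circular: l = 1, alpha*l = -pi/3, so exp(alpha B) = cos(-pi/3) + (sin(-pi/3)/1)*B = 1/2 + (-sqrt(3)/2)*B.
Answer: 1/2 + 1073*sqrt(3)/3490*γ12 - 100*sqrt(3)/349*γ13 + 40*sqrt(3)/349*γ14 + 112*sqrt(3)/349*γ23 - 224*sqrt(3)/1745*γ24


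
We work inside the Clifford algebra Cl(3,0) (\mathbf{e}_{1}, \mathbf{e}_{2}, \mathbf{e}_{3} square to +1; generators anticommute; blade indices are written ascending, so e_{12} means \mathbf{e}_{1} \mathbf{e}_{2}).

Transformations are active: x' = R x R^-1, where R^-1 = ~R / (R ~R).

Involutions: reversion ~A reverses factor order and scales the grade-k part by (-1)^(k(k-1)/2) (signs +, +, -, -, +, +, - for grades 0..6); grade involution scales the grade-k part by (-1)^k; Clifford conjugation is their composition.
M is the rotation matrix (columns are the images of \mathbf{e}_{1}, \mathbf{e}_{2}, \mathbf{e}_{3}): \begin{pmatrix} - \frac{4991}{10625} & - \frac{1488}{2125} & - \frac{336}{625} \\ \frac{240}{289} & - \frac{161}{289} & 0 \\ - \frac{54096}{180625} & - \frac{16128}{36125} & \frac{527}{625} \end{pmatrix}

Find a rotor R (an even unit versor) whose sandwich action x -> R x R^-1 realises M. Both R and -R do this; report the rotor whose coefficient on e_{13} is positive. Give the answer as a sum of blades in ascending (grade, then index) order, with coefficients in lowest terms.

Method: write R = a + b12*e_{12} + b13*e_{13} + b23*e_{23} with a^2 + b12^2 + b13^2 + b23^2 = 1 (so R^-1 = ~R). Expanding the columns R e_j ~R gives tr M = 4a^2 - 1 and, from the antisymmetric part, M21 - M12 = -4a*b12, M13 - M31 = 4a*b13, M32 - M23 = -4a*b23.
Here tr M = -\frac{33169}{180625}, so a^2 = (1 + tr M)/4 = \frac{36864}{180625} and a = ±\frac{192}{425}. Taking a = \frac{192}{425}: M21 - M12 = \frac{55296}{36125}, M13 - M31 = -\frac{43008}{180625}, M32 - M23 = -\frac{16128}{36125}, giving b12 = -\frac{72}{85}, b13 = -\frac{56}{425}, b23 = \frac{21}{85}, i.e. R = \frac{192}{425} - \frac{72}{85} e_{12} - \frac{56}{425} e_{13} + \frac{21}{85} e_{23}.
Its e_{13} coefficient is negative, so report the other preimage -R.
Answer: -\frac{192}{425} + \frac{72}{85} e_{12} + \frac{56}{425} e_{13} - \frac{21}{85} e_{23}. Recall the cover is two-to-one: with M of trace -\frac{33169}{180625}, both preimages act alike, and the stated e_{13} sign chooses the sheet.


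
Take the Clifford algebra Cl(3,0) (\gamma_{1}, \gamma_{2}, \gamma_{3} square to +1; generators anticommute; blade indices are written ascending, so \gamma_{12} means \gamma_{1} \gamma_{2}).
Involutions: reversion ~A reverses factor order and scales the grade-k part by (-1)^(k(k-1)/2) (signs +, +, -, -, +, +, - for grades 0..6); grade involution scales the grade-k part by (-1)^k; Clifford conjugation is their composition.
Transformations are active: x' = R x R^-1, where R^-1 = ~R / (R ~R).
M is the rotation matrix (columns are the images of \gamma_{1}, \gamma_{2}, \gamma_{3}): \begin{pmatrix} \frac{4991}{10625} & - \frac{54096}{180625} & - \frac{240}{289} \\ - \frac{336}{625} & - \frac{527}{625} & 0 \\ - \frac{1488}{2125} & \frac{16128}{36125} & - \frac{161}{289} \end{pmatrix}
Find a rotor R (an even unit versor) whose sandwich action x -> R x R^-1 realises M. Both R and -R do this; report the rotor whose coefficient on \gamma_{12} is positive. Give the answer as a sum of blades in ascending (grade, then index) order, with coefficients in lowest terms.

Method: write R = a + b12*\gamma_{12} + b13*\gamma_{13} + b23*\gamma_{23} with a^2 + b12^2 + b13^2 + b23^2 = 1 (so R^-1 = ~R). Expanding the columns R e_j ~R gives tr M = 4a^2 - 1 and, from the antisymmetric part, M21 - M12 = -4a*b12, M13 - M31 = 4a*b13, M32 - M23 = -4a*b23.
Here tr M = -\frac{168081}{180625}, so a^2 = (1 + tr M)/4 = \frac{3136}{180625} and a = ±\frac{56}{425}. Taking a = \frac{56}{425}: M21 - M12 = -\frac{43008}{180625}, M13 - M31 = -\frac{4704}{36125}, M32 - M23 = \frac{16128}{36125}, giving b12 = \frac{192}{425}, b13 = -\frac{21}{85}, b23 = -\frac{72}{85}, i.e. R = \frac{56}{425} + \frac{192}{425} \gamma_{12} - \frac{21}{85} \gamma_{13} - \frac{72}{85} \gamma_{23}.
Its \gamma_{12} coefficient is already positive.
Answer: \frac{56}{425} + \frac{192}{425} \gamma_{12} - \frac{21}{85} \gamma_{13} - \frac{72}{85} \gamma_{23}. Uniqueness: Spin(3) -> SO(3) maps R and -R to the same rotation of trace -\frac{168081}{180625}; fixing the sign of the \gamma_{12} coefficient removes the ambiguity.


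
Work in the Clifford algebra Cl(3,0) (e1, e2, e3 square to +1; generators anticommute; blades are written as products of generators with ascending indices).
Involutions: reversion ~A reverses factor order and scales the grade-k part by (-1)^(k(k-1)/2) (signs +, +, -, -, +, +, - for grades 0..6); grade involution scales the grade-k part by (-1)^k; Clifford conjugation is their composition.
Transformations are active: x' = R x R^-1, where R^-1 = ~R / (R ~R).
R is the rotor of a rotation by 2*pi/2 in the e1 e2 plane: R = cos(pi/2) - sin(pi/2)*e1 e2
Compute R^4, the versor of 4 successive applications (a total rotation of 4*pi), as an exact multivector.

Half-angle bookkeeping: 4 applications in e1 e2 add up to rotor phase 4*pi/2 = 2*pi, so R^4 = cos(2*pi) - sin(2*pi)*e1 e2.
cos(2*pi) = 1 and sin(2*pi) = 0, so R^4 = 1. The total rotation 4*pi is 2 full turns, so every vector returns to itself, yet the rotor is +1, back on the identity sheet (an even number of 2*pi turns).
Answer: 1


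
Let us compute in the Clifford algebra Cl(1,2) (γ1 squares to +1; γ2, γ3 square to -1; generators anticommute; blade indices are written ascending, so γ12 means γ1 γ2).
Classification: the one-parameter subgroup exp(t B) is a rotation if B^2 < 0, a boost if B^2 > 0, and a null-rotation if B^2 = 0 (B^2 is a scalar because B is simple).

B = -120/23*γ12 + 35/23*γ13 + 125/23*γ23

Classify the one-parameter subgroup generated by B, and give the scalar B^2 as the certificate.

B^2 term by term: the squares give (-120/23)^2*(γ12)^2 + (35/23)^2*(γ13)^2 + (125/23)^2*(γ23)^2 = 14400/529*(+1) + 1225/529*(+1) + 15625/529*(-1) = 0 (each basis 2-blade squares to minus the product of its generators' squares); cross terms between blades sharing an index anticommute and cancel. So B^2 = 0.
Answer: null-rotation, certificate B^2 = 0. Check the certificate: B^2 = 0, and that sign is decisive whatever form B takes.


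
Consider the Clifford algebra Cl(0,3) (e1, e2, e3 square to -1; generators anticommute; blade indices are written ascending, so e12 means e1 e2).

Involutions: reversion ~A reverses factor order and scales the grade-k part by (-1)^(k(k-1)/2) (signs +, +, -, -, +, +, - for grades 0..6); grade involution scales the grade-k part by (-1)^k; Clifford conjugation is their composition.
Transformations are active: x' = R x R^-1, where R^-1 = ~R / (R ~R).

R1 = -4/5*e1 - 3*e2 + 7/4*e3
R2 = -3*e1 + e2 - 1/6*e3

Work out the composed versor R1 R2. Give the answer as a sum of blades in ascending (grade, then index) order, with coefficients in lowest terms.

Distribute over the terms of R1 (each basis-blade product reordered to ascending indices, repeated generators contracted through their squares):
(-4/5*e1) R2 = -12/5 - 4/5*e12 + 2/15*e13
(-3*e2) R2 = 3 - 9*e12 + 1/2*e23
(7/4*e3) R2 = 7/24 + 21/4*e13 - 7/4*e23
Summing the partial products and collecting blades:
Answer: 107/120 - 49/5*e12 + 323/60*e13 - 5/4*e23


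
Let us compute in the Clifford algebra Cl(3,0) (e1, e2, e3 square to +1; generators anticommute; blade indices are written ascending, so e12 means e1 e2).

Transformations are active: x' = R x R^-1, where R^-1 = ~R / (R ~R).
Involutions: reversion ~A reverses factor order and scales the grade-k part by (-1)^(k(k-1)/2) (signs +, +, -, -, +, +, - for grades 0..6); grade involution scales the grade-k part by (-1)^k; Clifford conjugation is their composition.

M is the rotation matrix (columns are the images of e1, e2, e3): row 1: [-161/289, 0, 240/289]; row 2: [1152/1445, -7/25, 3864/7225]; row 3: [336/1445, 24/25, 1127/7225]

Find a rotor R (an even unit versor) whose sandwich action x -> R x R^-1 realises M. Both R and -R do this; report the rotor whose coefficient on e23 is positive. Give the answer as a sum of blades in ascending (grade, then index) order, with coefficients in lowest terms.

Method: write R = a + b12*e12 + b13*e13 + b23*e23 with a^2 + b12^2 + b13^2 + b23^2 = 1 (so R^-1 = ~R). Expanding the columns R e_j ~R gives tr M = 4a^2 - 1 and, from the antisymmetric part, M21 - M12 = -4a*b12, M13 - M31 = 4a*b13, M32 - M23 = -4a*b23.
Here tr M = -4921/7225, so a^2 = (1 + tr M)/4 = 576/7225 and a = ±24/85. Taking a = 24/85: M21 - M12 = 1152/1445, M13 - M31 = 864/1445, M32 - M23 = 3072/7225, giving b12 = -12/17, b13 = 9/17, b23 = -32/85, i.e. R = 24/85 - 12/17*e12 + 9/17*e13 - 32/85*e23.
Its e23 coefficient is negative, so report the other preimage -R.
Answer: -24/85 + 12/17*e12 - 9/17*e13 + 32/85*e23. Uniqueness: Spin(3) -> SO(3) maps R and -R to the same rotation of trace -4921/7225; fixing the sign of the e23 coefficient removes the ambiguity.


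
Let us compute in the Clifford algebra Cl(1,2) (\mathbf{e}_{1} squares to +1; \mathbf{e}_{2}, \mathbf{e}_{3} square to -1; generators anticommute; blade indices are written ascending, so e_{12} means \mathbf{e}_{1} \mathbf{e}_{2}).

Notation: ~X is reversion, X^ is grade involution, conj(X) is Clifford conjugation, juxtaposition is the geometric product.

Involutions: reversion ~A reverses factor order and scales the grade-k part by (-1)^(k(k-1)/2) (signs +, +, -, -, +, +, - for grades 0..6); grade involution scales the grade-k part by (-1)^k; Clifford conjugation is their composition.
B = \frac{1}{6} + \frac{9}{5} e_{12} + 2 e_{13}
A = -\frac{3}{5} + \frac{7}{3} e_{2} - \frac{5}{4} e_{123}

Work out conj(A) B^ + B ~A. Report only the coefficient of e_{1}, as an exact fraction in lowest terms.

first term: -\frac{1}{10} - \frac{21}{5} e_{1} + \frac{19}{9} e_{2} - \frac{9}{4} e_{3} - \frac{27}{25} e_{12} - \frac{6}{5} e_{13} + \frac{107}{24} e_{123}
second term: -\frac{1}{10} - \frac{21}{5} e_{1} - \frac{19}{9} e_{2} + \frac{9}{4} e_{3} - \frac{27}{25} e_{12} - \frac{6}{5} e_{13} - \frac{107}{24} e_{123}
Answer: -\frac{42}{5}


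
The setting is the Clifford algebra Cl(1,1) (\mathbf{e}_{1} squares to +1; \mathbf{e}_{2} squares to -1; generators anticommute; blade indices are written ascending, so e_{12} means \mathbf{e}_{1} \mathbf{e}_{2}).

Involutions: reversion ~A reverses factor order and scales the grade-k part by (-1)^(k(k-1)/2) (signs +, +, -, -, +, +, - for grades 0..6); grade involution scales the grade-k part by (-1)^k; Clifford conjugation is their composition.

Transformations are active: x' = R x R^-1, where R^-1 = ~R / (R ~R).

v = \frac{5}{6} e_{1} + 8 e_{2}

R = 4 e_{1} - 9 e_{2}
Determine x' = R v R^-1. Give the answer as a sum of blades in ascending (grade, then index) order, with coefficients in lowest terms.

~R = 4 e_{1} - 9 e_{2}, and R ~R = -65, so R^-1 = ~R / (-65).
R v = \frac{226}{3} + \frac{79}{2} e_{12}
Answer: -\frac{3941}{390} e_{1} + \frac{836}{65} e_{2}


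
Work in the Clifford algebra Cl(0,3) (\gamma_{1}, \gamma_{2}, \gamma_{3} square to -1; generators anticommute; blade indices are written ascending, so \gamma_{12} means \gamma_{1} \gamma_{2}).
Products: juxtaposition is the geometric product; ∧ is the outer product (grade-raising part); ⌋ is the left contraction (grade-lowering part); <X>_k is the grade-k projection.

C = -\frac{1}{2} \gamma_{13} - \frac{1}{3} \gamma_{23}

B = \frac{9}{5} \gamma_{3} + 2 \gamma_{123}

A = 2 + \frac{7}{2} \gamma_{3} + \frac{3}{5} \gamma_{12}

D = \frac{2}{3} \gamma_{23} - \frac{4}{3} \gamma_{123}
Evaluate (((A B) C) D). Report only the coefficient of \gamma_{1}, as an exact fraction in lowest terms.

step 1: -\frac{63}{10} + \frac{12}{5} \gamma_{3} - 7 \gamma_{12} + \frac{127}{25} \gamma_{123}
step 2: \frac{37}{75} \gamma_{1} - \frac{167}{50} \gamma_{2} + \frac{49}{60} \gamma_{13} + \frac{28}{5} \gamma_{23}
step 3: -\frac{56}{15} + \frac{112}{15} \gamma_{1} - \frac{49}{45} \gamma_{2} + \frac{167}{75} \gamma_{3} + \frac{49}{90} \gamma_{12} + \frac{334}{75} \gamma_{13} + \frac{148}{225} \gamma_{23} + \frac{74}{225} \gamma_{123}
Answer: \frac{112}{15}


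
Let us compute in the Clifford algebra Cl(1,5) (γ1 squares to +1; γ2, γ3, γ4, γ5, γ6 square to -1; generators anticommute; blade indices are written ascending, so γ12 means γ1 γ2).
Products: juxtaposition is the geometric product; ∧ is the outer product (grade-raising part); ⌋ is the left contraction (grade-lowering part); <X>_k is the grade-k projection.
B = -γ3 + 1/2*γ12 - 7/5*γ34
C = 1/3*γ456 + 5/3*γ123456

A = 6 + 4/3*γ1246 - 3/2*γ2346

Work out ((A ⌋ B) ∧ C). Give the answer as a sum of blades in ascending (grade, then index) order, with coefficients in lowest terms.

step 1: -6*γ3 + 3*γ12 - 42/5*γ34
step 2: -2*γ3456 + γ12456
Answer: -2*γ3456 + γ12456


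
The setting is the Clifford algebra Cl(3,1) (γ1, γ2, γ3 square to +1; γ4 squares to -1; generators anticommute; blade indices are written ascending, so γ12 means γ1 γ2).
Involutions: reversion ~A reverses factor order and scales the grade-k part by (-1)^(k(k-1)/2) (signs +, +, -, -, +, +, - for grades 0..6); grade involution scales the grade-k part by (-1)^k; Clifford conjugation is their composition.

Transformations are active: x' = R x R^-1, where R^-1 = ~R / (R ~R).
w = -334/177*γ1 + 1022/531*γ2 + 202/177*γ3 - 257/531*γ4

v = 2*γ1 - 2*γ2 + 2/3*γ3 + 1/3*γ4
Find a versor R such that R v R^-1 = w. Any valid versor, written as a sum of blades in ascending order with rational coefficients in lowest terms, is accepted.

Why this works: both vectors square to 25/3, so q(v) = q(w) and R = v + w = 20/177*γ1 - 40/531*γ2 + 320/177*γ3 - 80/531*γ4 carries v to w — its own direction survives, the complement (v - w)/2 flips.
Answer: 20/177*γ1 - 40/531*γ2 + 320/177*γ3 - 80/531*γ4


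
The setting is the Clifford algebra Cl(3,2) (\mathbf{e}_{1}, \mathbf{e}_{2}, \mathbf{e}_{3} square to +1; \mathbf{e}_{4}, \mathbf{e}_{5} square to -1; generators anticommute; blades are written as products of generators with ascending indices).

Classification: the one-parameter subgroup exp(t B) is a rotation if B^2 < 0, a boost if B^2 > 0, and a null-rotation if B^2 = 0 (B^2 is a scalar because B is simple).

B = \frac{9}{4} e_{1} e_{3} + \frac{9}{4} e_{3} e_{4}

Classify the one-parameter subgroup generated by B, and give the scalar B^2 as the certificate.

B^2 term by term: the squares give (\frac{9}{4})^2*(e_{1} e_{3})^2 + (\frac{9}{4})^2*(e_{3} e_{4})^2 = \frac{81}{16}*(-1) + \frac{81}{16}*(+1) = 0 (each basis 2-blade squares to minus the product of its generators' squares); cross terms between blades sharing an index anticommute and cancel. So B^2 = 0.
Answer: null-rotation, certificate B^2 = 0. The class reads off the invariant scalar 0 directly.


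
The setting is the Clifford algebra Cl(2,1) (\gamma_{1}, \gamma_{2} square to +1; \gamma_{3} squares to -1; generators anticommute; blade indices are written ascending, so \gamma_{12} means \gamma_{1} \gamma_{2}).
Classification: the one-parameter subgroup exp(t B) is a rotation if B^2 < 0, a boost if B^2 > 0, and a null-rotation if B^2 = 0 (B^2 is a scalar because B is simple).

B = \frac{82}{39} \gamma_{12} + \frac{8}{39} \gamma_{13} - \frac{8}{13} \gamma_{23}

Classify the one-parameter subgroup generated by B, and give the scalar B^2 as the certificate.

B^2 term by term: the squares give (\frac{82}{39})^2*(\gamma_{12})^2 + (\frac{8}{39})^2*(\gamma_{13})^2 + (-\frac{8}{13})^2*(\gamma_{23})^2 = \frac{6724}{1521}*(-1) + \frac{64}{1521}*(+1) + \frac{64}{169}*(+1) = -4 (each basis 2-blade squares to minus the product of its generators' squares); cross terms between blades sharing an index anticommute and cancel. So B^2 = -4.
Answer: rotation, certificate B^2 = -4. Certificate logic: -4 is a conjugation-invariant scalar, so its sign fixes rotation versus boost versus null-rotation outright.


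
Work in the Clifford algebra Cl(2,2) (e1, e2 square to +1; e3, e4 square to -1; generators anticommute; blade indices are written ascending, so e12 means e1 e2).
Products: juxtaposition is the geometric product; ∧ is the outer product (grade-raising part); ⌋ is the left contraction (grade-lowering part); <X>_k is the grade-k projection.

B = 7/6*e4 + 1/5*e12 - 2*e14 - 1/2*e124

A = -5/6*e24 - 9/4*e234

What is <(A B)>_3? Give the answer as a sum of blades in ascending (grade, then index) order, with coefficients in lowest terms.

step 1: 5/12*e1 + 35/36*e2 - 5/3*e12 + 9/8*e13 + 1/6*e14 + 21/8*e23 + 9/2*e123 + 9/20*e134
step 2: 9/2*e123 + 9/20*e134
Answer: 9/2*e123 + 9/20*e134


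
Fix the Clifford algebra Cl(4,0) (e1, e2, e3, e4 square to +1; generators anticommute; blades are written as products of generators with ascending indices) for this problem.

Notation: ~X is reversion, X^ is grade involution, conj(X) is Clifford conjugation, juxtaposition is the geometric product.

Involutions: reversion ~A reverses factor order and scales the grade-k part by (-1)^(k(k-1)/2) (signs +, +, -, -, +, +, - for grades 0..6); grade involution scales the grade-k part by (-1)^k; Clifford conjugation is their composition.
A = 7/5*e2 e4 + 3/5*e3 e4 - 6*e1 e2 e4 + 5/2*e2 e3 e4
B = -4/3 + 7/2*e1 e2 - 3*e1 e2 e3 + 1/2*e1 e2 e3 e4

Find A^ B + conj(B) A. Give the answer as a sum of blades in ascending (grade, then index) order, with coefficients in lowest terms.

first term: -5/4*e1 + 3*e3 - 21*e4 - 3/10*e1 e2 + 7/10*e1 e3 + 13/5*e1 e4 - 28/15*e2 e4 - 94/5*e3 e4 - 31/5*e1 e2 e4 + 91/20*e1 e3 e4 + 10/3*e2 e3 e4 + 21/10*e1 e2 e3 e4
second term: -5/4*e1 + 3*e3 - 21*e4 - 3/10*e1 e2 + 7/10*e1 e3 + 13/5*e1 e4 - 28/15*e2 e4 - 94/5*e3 e4 + 31/5*e1 e2 e4 - 91/20*e1 e3 e4 - 10/3*e2 e3 e4 - 21/10*e1 e2 e3 e4
Answer: -5/2*e1 + 6*e3 - 42*e4 - 3/5*e1 e2 + 7/5*e1 e3 + 26/5*e1 e4 - 56/15*e2 e4 - 188/5*e3 e4


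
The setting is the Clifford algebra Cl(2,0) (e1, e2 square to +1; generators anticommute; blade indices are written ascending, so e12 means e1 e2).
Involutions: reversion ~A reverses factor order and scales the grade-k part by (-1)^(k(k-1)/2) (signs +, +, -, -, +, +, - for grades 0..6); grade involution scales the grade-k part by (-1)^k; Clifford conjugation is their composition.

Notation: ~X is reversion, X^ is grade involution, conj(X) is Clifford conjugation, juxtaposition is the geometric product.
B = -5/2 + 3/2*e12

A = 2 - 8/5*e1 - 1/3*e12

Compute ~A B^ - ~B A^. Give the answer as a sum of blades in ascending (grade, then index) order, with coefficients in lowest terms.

first term: -11/2 + 4*e1 - 12/5*e2 + 13/6*e12
second term: -11/2 - 4*e1 + 12/5*e2 - 13/6*e12
Answer: 8*e1 - 24/5*e2 + 13/3*e12


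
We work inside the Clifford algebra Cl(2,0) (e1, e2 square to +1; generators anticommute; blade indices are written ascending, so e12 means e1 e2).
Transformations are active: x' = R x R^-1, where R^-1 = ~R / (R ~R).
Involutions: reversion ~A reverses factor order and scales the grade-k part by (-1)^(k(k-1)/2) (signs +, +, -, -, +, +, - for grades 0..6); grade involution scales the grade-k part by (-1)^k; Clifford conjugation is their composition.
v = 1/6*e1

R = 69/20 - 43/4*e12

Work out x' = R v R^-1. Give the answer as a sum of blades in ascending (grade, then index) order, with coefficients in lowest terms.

~R = 69/20 + 43/4*e12, and R ~R = 25493/200, so R^-1 = ~R / (25493/200).
R v = 23/40*e1 + 43/24*e2
Answer: -10366/76479*e1 + 4945/50986*e2


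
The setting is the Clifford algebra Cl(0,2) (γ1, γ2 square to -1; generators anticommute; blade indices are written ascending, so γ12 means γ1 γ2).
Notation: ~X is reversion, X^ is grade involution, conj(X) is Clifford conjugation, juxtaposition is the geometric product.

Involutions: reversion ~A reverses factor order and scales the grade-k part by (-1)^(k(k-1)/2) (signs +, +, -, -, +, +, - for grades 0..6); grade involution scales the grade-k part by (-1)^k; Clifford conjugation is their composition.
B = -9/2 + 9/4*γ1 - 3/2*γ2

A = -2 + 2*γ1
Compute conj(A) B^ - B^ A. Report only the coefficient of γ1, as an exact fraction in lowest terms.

first term: 9/2 + 27/2*γ1 - 3*γ2 - 3*γ12
second term: 27/2 - 9/2*γ1 - 3*γ2 - 3*γ12
Answer: 18


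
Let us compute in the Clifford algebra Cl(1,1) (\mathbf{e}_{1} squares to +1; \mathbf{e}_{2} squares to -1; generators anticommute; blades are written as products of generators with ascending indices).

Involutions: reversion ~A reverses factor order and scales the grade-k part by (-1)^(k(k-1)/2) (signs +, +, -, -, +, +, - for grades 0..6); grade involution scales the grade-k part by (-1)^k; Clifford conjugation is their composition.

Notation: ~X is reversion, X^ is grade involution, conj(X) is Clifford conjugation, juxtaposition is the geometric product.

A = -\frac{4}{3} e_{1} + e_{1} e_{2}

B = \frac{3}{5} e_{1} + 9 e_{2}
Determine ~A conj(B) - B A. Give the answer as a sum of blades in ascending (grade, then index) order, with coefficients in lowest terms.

first term: \frac{4}{5} - 9 e_{1} - \frac{3}{5} e_{2} + 12 e_{1} e_{2}
second term: -\frac{4}{5} + 9 e_{1} + \frac{3}{5} e_{2} + 12 e_{1} e_{2}
Answer: \frac{8}{5} - 18 e_{1} - \frac{6}{5} e_{2}


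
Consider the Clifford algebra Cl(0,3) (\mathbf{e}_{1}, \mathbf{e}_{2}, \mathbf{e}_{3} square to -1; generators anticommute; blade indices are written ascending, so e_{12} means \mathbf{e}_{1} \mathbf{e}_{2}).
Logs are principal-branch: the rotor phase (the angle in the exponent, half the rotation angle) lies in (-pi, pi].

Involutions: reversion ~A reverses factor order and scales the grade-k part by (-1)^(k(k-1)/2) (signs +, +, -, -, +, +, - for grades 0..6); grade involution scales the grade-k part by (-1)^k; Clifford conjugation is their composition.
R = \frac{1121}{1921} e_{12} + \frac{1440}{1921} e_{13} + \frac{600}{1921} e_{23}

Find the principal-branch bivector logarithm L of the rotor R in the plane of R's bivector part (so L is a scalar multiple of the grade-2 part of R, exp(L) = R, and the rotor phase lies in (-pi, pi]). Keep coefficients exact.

The scalar part of R is 0, which fixes the principal-branch rotor phase; the unit plane is then the bivector part divided by the sine of that phase, and L is that plane scaled by the phase.
Concretely: cos(phase) = 0 gives phase = ±\frac{\pi}{2}, and since phase/sin(phase) is even the sign is immaterial: L = (phase/sin(phase)) * <R>_2 = (\frac{\pi}{2}) * <R>_2.
Answer: \frac{1121 \pi}{3842} e_{12} + \frac{720 \pi}{1921} e_{13} + \frac{300 \pi}{1921} e_{23}


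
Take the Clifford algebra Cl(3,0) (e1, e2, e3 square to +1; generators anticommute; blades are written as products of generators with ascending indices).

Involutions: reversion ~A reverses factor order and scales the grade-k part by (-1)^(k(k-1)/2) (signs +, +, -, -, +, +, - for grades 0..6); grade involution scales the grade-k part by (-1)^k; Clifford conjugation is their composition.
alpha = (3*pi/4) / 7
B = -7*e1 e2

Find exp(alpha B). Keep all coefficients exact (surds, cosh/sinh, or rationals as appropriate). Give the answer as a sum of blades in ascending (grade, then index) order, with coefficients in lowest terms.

B^2 = (-7)^2*(e1 e2)^2 = 49*(-1) = -49 (a basis 2-blade squares to minus the product of its generators' squares).
B^2 = -49 — circular case — the even/odd split gives cos and sin: l = 7, alpha*l = 3*pi/4, so exp(alpha B) = cos(3*pi/4) + (sin(3*pi/4)/7)*B = -sqrt(2)/2 + (sqrt(2)/14)*B.
Answer: -sqrt(2)/2 - sqrt(2)/2*e1 e2


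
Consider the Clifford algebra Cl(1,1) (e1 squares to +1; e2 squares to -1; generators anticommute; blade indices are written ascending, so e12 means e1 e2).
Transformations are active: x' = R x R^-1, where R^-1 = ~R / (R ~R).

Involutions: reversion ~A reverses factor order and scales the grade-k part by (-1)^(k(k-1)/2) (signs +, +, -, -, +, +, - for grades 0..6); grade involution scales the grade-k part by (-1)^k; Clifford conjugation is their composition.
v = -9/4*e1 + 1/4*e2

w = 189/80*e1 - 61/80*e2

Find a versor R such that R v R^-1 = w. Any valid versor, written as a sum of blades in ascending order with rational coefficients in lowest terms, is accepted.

Sketch: the shared square 5 makes R = v + w = 9/80*e1 - 41/80*e2 the natural versor; its sandwich fixes that direction, negates (v - w)/2, and sends v to w.
Answer: 9/80*e1 - 41/80*e2


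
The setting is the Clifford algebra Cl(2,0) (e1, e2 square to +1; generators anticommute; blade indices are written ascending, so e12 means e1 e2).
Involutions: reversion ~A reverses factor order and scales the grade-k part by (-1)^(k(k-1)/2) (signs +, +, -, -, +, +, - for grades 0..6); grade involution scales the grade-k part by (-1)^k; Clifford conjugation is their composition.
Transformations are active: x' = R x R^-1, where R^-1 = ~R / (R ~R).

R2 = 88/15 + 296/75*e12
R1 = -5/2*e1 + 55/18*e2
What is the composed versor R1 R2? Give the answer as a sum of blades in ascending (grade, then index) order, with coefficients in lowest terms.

Distribute over the terms of R1 (each basis-blade product reordered to ascending indices, repeated generators contracted through their squares):
(-5/2*e1) R2 = -44/3*e1 - 148/15*e2
(55/18*e2) R2 = -1628/135*e1 + 484/27*e2
Summing the partial products and collecting blades:
Answer: -3608/135*e1 + 1088/135*e2


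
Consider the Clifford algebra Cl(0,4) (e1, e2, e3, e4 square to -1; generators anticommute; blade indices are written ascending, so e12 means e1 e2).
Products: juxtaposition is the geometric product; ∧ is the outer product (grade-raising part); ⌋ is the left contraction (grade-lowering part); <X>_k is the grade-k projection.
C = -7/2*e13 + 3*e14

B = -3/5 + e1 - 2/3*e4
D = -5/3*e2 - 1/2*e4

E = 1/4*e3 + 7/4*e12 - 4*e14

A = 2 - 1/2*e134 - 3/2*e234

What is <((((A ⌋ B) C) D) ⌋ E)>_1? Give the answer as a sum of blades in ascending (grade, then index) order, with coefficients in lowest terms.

step 1: -6/5 + 2*e1 - 4/3*e4
step 2: -4*e1 + 7*e3 - 6*e4 + 21/5*e13 - 18/5*e14 + 14/3*e134
step 3: -3 - 9/5*e1 + 20/3*e12 + 7/3*e13 + 2*e14 + 35/3*e23 - 10*e24 - 7/2*e34 + 7*e123 - 6*e124 - 21/10*e134 - 70/9*e1234
step 4: -11/3 + 63/20*e2 - 3/4*e3 - 36/5*e4 - 21/4*e12 + 12*e14
step 5: 63/20*e2 - 3/4*e3 - 36/5*e4
Answer: 63/20*e2 - 3/4*e3 - 36/5*e4


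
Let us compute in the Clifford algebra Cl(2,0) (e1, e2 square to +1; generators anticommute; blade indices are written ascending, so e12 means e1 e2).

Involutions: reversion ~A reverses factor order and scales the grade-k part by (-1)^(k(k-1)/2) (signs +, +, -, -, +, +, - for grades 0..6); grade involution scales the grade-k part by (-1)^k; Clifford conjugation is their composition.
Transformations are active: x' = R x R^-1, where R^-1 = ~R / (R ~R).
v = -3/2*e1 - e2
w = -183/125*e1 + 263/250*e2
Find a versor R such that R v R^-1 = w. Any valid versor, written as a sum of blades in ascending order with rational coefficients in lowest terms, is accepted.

The midline construction: v and w both square to 13/4, so reflecting in their sum -741/250*e1 + 13/250*e2 exchanges them.
Answer: -741/250*e1 + 13/250*e2


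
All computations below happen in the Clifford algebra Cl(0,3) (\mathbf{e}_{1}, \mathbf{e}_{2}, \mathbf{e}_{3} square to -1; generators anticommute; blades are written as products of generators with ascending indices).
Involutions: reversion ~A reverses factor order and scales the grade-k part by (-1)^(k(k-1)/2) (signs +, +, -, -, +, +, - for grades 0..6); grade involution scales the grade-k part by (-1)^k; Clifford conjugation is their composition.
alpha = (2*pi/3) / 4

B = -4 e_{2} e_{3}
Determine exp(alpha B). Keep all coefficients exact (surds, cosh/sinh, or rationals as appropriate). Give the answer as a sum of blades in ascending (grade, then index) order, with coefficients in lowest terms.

B^2 = (-4)^2*(e_{2} e_{3})^2 = 16*(-1) = -16 (a basis 2-blade squares to minus the product of its generators' squares).
B^2 = -16 — a negative square means the series sums to a rotation: l = 4, alpha*l = \frac{2 \pi}{3}, so exp(alpha B) = cos(\frac{2 \pi}{3}) + (sin(\frac{2 \pi}{3})/4)*B = - \frac{1}{2} + (\frac{\sqrt{3}}{8})*B.
Answer: - \frac{1}{2} - \frac{\sqrt{3}}{2} e_{2} e_{3}
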